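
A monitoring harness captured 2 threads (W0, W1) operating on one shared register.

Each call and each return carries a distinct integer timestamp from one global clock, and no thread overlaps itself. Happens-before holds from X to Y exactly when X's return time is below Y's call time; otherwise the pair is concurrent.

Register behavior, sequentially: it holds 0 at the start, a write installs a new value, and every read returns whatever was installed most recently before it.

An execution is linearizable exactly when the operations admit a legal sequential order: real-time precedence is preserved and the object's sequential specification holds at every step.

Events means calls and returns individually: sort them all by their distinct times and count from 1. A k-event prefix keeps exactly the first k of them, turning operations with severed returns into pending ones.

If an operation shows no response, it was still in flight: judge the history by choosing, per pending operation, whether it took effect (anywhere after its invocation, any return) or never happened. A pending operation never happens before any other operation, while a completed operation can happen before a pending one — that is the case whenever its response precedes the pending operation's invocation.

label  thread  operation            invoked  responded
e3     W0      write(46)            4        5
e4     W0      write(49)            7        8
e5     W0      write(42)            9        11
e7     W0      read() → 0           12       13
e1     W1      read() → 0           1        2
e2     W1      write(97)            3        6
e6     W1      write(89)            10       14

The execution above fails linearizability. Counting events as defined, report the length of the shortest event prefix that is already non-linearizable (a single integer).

13

a valid linearization of events 1..12 exists, for instance e1, e2, e3, e4, e5:
after step 1 (e1 read() → 0): value 0
after step 2 (e2 write(97)): value 97
after step 3 (e3 write(46)): value 46
after step 4 (e4 write(49)): value 49
after step 5 (e5 write(42)): value 42
once event 13 joins (e7's response, time 13), exhaustive search finds no witness
including or dropping the 1 pending operation (e6) in any combination fails
sample order e1, e2, e3, e4, e5, e7 (pending dropped) stalls at step 6 — e7 read() → 0 has no legal effect
sample order e1, e3, e2, e4, e5, e7 (pending dropped) stalls at step 6 — e7 read() → 0 has no legal effect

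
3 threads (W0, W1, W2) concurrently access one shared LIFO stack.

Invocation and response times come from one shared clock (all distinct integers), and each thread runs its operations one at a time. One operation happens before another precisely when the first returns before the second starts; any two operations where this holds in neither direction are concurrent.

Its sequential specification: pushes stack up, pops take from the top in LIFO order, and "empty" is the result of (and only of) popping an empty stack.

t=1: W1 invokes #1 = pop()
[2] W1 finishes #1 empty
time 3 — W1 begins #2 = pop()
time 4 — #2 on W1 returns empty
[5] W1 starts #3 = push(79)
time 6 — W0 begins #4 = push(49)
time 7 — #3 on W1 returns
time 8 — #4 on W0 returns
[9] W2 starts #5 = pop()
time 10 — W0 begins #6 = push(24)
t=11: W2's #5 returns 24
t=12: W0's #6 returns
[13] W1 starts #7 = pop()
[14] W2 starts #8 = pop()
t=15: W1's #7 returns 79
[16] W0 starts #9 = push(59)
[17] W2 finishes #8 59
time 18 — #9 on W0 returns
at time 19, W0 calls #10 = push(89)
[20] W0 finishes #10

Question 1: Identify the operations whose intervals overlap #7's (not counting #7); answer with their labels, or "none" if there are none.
#7 runs from 13 to 15; window-overlapping ops are concurrent
#1 [1,2]: before
#2 [3,4]: before
#3 [5,7]: before
#4 [6,8]: before
#5 [9,11]: before
#6 [10,12]: before
#8 [14,17]: concurrent
#9 [16,18]: after
#10 [19,20]: after

#8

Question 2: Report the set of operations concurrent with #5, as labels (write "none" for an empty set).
overlap test against #5 [9,11]: concurrent iff the interval meets 9..11
#1 [1,2]: before
#2 [3,4]: before
#3 [5,7]: before
#4 [6,8]: before
#6 [10,12]: concurrent
#7 [13,15]: after
#8 [14,17]: after
#9 [16,18]: after
#10 [19,20]: after

#6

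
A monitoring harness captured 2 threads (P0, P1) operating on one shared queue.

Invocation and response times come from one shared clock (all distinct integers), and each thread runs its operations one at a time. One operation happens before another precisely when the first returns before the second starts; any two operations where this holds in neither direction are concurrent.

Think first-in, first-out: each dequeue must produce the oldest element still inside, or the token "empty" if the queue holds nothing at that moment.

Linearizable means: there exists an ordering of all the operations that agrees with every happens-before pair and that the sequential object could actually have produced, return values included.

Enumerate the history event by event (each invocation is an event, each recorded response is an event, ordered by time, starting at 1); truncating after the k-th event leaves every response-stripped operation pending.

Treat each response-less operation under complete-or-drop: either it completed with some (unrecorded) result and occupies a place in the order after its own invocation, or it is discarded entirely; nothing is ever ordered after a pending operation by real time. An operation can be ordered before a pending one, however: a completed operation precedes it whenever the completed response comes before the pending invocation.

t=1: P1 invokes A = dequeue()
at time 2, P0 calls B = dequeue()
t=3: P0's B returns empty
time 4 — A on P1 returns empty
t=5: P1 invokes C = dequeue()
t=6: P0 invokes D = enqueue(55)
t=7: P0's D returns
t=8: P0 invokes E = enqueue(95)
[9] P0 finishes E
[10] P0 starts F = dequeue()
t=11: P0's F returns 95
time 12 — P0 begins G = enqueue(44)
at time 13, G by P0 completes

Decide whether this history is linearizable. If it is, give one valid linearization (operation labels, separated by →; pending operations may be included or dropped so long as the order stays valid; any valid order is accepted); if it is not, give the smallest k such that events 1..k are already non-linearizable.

linearizable — witness: A → B → D → C → E → F → G

1. A dequeue() → empty, leaving queue <>
2. B dequeue() → empty, leaving queue <>
3. D enqueue(55), leaving queue <55>
4. C dequeue() (pending, included), leaving queue <>
5. E enqueue(95), leaving queue <95>
6. F dequeue() → 95, leaving queue <>
7. G enqueue(44), leaving queue <44>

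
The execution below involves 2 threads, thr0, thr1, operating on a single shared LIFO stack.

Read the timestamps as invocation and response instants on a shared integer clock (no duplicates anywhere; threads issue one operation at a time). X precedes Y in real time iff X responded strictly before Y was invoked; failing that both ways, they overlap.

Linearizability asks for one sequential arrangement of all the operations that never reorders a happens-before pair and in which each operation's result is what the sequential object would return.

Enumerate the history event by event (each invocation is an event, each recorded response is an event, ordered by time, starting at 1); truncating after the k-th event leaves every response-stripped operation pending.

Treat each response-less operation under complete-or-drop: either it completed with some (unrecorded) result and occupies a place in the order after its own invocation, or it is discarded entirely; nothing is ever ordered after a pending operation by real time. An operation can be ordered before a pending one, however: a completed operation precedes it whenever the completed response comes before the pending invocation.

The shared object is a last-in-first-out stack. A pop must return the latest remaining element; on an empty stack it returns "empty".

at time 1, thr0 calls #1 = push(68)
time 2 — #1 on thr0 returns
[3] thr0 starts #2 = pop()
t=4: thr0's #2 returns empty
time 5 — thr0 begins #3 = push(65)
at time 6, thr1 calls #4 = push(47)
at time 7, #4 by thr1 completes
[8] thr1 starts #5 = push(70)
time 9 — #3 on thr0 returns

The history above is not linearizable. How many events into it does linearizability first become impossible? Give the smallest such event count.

one valid order for events 1..3 is #1:
1. #1 push(68), leaving stack <68>
adding event 4 (#2 responds at 4) leaves no legal real-time order
for example #1, #2 fails at step 2: #2 pop() → empty is not legal there

4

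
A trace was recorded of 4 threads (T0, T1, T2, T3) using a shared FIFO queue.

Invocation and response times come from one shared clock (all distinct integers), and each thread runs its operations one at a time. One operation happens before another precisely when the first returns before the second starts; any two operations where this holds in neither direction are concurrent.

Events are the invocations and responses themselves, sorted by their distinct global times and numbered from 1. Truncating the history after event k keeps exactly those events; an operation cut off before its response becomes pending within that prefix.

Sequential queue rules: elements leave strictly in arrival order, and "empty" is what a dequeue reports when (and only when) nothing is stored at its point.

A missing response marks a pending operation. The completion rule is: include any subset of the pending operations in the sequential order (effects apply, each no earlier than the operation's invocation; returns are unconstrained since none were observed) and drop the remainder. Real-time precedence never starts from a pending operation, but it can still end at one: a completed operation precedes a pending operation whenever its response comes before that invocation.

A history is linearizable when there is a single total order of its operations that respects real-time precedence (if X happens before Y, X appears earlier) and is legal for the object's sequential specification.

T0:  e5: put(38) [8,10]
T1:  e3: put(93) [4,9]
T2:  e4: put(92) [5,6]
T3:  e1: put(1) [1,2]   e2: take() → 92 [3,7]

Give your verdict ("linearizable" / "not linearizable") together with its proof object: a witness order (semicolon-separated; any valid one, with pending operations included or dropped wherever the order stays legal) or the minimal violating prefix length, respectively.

cut after 6 events: linearizable; cut after 7 events (e2 responds, time 7): not linearizable
checked exhaustively: 2 real-time-consistent orders of 3 completed operations, zero legal FIFO queue replays
including or dropping the 1 pending operation (e3) in any combination fails
one such order, e1, e2, e4 (pending dropped), breaks at step 2 where e2 take() → 92 is illegal
one such order, e1, e4, e2 (pending dropped), breaks at step 3 where e2 take() → 92 is illegal

not linearizable — minimal violating prefix: 7 events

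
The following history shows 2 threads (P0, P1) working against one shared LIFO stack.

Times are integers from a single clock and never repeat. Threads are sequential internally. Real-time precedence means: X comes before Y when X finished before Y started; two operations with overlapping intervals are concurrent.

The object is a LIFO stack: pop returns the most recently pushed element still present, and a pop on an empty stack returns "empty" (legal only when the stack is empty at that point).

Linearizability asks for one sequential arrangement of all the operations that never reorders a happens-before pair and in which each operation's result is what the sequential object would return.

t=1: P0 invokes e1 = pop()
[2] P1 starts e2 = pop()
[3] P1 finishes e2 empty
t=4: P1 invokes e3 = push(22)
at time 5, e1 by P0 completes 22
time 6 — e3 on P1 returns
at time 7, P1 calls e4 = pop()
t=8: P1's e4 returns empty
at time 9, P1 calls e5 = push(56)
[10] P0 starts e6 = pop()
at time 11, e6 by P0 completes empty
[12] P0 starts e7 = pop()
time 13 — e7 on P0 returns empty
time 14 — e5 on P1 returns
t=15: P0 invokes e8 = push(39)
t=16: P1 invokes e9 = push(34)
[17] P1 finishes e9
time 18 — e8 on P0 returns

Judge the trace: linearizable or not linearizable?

linearizable

a witness: e2, e3, e1, e4, e6, e7, e5, e8, e9
after step 1 (e2 pop() → empty): stack <>
after step 2 (e3 push(22)): stack <22>
after step 3 (e1 pop() → 22): stack <>
after step 4 (e4 pop() → empty): stack <>
after step 5 (e6 pop() → empty): stack <>
after step 6 (e7 pop() → empty): stack <>
after step 7 (e5 push(56)): stack <56>
after step 8 (e8 push(39)): stack <56,39>
after step 9 (e9 push(34)): stack <56,39,34>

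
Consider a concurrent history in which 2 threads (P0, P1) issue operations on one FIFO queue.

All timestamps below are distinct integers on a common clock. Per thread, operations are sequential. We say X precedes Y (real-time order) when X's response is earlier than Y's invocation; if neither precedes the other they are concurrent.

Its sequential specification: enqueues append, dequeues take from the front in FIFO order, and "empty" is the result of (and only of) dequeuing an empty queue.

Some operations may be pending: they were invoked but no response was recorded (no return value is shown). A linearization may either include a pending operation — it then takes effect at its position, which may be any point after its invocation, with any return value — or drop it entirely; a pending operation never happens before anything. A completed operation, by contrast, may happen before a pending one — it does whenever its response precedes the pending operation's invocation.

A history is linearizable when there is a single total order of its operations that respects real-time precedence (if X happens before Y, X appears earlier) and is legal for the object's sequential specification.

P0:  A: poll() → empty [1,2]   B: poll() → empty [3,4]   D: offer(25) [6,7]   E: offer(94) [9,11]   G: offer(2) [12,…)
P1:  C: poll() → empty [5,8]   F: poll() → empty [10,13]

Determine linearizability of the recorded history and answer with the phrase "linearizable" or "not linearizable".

not linearizable

events 1..12 are fine; event 13 — the response of F at time 13 — makes the prefix non-linearizable
checked exhaustively: 4 real-time-consistent orders of 6 completed operations, zero legal FIFO queue replays
completion choices over the 1 pending operation (G) were checked; none helps
sample order A, B, C, D, E, F (pending dropped) stalls at step 6 — F poll() → empty has no legal effect
sample order A, B, C, D, F, E (pending dropped) stalls at step 5 — F poll() → empty has no legal effect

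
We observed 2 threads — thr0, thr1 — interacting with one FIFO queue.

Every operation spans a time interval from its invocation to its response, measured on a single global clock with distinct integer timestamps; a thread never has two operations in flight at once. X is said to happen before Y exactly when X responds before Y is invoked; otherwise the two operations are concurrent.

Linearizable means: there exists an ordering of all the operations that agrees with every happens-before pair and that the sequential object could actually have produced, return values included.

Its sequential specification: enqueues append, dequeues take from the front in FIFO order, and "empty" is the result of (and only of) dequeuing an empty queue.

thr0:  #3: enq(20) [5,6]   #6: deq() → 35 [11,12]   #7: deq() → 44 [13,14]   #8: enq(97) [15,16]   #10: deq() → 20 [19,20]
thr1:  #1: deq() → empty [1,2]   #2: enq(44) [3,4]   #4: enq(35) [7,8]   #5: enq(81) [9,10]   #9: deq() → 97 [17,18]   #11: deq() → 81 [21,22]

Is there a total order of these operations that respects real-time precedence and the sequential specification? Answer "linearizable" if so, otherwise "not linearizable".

cut after 11 events: linearizable; cut after 12 events (#6 responds, time 12): not linearizable
the sole real-time-consistent order of 6 completed operations fails the FIFO queue replay
sample order #1, #2, #3, #4, #5, #6 stalls at step 6 — #6 deq() → 35 has no legal effect

not linearizable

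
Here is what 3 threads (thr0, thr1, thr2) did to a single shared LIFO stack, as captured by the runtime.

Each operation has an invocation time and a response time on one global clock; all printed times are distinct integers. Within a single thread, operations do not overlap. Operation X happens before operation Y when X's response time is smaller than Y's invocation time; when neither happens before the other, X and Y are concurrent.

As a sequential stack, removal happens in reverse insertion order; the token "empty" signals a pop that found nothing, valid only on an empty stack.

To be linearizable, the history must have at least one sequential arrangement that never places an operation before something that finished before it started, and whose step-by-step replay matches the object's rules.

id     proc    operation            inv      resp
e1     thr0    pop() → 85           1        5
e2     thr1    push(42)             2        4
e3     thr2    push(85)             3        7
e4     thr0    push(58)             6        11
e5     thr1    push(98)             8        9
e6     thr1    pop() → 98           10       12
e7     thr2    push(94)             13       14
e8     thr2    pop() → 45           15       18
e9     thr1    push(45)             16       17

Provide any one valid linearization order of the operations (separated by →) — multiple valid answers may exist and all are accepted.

after step 1 (e2 push(42)): stack <42>
after step 2 (e3 push(85)): stack <42,85>
after step 3 (e1 pop() → 85): stack <42>
after step 4 (e4 push(58)): stack <42,58>
after step 5 (e5 push(98)): stack <42,58,98>
after step 6 (e6 pop() → 98): stack <42,58>
after step 7 (e7 push(94)): stack <42,58,94>
after step 8 (e9 push(45)): stack <42,58,94,45>
after step 9 (e8 pop() → 45): stack <42,58,94>

e2 → e3 → e1 → e4 → e5 → e6 → e7 → e9 → e8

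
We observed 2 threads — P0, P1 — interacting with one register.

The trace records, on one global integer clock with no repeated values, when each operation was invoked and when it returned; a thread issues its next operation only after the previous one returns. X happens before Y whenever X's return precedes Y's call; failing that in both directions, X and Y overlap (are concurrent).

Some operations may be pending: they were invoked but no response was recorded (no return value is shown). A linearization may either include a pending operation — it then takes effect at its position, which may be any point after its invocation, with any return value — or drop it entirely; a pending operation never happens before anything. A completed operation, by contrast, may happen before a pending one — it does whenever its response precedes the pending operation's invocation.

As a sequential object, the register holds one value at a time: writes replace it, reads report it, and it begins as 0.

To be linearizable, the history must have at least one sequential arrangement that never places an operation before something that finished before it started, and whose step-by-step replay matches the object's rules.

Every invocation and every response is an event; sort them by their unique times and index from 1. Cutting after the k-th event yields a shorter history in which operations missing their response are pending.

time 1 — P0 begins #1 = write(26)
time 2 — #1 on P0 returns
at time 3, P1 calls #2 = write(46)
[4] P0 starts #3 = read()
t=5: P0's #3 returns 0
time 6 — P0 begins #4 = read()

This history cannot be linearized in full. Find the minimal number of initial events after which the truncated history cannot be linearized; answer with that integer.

events 1..4 are linearizable, e.g. via #1:
1. #1 write(26), leaving value 26
include event 5 — #3 responding at 5 — and every candidate order breaks
no completion choice of the 1 pending operation (#2) rescues it — every subset was tried
take #1, #3 (pending dropped): step 2 already fails, because #3 read() → 0 cannot occur there

5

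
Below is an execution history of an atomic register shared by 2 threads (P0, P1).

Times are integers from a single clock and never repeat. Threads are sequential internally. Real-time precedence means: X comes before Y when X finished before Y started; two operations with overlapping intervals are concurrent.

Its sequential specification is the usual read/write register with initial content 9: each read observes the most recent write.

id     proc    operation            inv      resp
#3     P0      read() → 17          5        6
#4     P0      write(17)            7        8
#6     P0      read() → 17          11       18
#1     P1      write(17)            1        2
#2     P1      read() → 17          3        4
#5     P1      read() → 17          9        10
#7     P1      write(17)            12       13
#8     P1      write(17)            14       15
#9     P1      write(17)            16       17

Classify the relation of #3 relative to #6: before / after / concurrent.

before

#3 spans [5,6], #6 spans [11,18]
resp(#3)=6 < inv(#6)=11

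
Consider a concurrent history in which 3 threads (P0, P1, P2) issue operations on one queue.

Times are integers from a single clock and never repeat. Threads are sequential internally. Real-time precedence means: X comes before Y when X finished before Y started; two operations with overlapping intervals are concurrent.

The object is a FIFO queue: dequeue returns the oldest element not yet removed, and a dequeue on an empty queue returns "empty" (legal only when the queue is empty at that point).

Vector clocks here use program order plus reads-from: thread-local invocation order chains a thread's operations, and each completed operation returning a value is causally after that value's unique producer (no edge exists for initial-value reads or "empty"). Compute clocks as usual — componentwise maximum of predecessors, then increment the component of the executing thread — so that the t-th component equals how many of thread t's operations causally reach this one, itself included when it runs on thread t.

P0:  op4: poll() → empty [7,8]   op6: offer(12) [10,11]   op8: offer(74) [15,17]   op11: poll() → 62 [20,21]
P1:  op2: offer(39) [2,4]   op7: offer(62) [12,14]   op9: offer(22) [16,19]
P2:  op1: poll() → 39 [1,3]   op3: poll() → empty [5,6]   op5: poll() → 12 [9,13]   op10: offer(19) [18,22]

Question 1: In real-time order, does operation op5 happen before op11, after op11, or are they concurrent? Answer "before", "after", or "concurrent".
Answer: before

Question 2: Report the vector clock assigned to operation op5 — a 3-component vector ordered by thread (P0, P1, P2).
Answer: (2, 1, 3)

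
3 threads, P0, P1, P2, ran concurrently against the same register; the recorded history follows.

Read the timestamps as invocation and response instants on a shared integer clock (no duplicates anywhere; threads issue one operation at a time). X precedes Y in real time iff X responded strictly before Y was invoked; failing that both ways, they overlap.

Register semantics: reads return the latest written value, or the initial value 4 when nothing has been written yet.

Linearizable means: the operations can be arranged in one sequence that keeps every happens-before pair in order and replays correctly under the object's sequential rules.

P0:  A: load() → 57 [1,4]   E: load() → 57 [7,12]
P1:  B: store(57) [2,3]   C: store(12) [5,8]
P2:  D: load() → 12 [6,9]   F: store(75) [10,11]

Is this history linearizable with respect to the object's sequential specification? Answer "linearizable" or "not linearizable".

one valid linearization: B, A, E, C, D, F
after step 1 (B store(57)): value 57
after step 2 (A load() → 57): value 57
after step 3 (E load() → 57): value 57
after step 4 (C store(12)): value 12
after step 5 (D load() → 12): value 12
after step 6 (F store(75)): value 75

linearizable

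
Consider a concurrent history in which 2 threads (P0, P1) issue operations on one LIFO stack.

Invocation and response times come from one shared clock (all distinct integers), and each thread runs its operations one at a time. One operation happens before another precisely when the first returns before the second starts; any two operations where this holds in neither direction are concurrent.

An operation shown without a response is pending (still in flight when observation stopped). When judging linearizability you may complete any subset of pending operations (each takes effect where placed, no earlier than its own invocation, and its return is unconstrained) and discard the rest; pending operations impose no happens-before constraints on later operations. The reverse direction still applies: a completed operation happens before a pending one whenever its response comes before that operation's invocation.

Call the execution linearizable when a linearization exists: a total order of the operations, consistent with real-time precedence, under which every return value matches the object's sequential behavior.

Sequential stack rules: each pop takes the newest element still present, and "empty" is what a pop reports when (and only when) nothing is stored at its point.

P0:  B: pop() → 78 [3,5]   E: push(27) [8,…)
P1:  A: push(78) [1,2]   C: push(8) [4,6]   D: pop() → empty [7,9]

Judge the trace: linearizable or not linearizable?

already the first 9 events (up to D's response at time 9) admit no linearization; the first 8 still do
no legal order exists: 2 real-time-consistent candidates over 4 completed LIFO stack operations, all rejected
every completion of the 1 pending operation (E) was checked; none linearizes
one such order, A, B, C, D (pending dropped), breaks at step 4 where D pop() → empty is illegal
one such order, A, C, B, D (pending dropped), breaks at step 3 where B pop() → 78 is illegal

not linearizable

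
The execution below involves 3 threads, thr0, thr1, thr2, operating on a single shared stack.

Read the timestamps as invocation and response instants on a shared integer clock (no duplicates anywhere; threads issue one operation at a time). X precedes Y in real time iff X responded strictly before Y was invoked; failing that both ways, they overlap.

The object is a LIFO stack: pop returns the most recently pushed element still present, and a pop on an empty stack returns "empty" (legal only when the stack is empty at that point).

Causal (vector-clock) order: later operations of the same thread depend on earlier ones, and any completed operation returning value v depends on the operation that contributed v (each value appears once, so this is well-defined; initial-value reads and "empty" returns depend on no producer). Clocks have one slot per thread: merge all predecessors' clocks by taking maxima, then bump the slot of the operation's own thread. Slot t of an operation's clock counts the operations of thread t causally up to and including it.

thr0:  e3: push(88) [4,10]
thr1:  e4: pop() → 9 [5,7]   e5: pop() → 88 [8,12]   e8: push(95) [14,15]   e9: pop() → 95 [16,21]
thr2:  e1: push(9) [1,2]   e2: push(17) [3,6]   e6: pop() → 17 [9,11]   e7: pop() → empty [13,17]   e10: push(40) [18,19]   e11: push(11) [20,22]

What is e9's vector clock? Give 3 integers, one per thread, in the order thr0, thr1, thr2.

(1, 4, 1)

no predecessors for e1 (invoked 1): thr2 increments from zero → (0, 0, 1)
no predecessors for e3 (invoked 4): thr0 increments from zero → (1, 0, 0)
e2 (invocation 3): componentwise max over VC(e1)=(0, 0, 1), +1 at thr2, giving (0, 0, 2)
e4 (invocation 5): componentwise max over VC(e1)=(0, 0, 1), +1 at thr1, giving (0, 1, 1)
e6 (invocation 9): componentwise max over VC(e2)=(0, 0, 2), +1 at thr2, giving (0, 0, 3)
e7 (invocation 13): componentwise max over VC(e6)=(0, 0, 3), +1 at thr2, giving (0, 0, 4)
e5 (invocation 8): componentwise max over VC(e3)=(1, 0, 0), VC(e4)=(0, 1, 1), +1 at thr1, giving (1, 2, 1)
e10 (invocation 18): componentwise max over VC(e7)=(0, 0, 4), +1 at thr2, giving (0, 0, 5)
e8 (invocation 14): componentwise max over VC(e5)=(1, 2, 1), +1 at thr1, giving (1, 3, 1)
e11 (invocation 20): componentwise max over VC(e10)=(0, 0, 5), +1 at thr2, giving (0, 0, 6)
e9 (invocation 16): componentwise max over VC(e8)=(1, 3, 1), +1 at thr1, giving (1, 4, 1)
target: VC(e9) = (1, 4, 1)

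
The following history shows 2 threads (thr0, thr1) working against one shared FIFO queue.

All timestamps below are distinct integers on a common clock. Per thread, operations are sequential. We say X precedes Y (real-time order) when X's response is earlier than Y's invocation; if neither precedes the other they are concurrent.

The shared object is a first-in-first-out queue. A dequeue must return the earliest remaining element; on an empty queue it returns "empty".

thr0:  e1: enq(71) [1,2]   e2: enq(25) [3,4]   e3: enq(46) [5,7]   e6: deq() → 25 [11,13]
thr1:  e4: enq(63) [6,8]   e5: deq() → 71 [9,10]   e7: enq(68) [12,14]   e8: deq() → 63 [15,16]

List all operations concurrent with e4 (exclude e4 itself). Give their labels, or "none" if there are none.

e3

e4 spans [6,8]; an op avoiding the whole window 6..8 is ordered, any other is concurrent
e1 [1,2]: before
e2 [3,4]: before
e3 [5,7]: concurrent
e5 [9,10]: after
e6 [11,13]: after
e7 [12,14]: after
e8 [15,16]: after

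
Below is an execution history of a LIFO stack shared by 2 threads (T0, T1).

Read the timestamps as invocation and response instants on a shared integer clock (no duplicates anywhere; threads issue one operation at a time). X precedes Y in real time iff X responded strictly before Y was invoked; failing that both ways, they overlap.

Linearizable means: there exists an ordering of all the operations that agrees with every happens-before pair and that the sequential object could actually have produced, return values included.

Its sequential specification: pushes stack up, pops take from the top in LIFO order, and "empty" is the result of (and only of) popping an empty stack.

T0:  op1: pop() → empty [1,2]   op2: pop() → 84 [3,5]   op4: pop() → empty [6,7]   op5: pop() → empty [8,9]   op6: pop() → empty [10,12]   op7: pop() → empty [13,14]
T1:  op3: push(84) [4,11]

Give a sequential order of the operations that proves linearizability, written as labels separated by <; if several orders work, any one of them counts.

op1 < op3 < op2 < op4 < op5 < op6 < op7

step 1: op1 pop() → empty — stack <>
step 2: op3 push(84) — stack <84>
step 3: op2 pop() → 84 — stack <>
step 4: op4 pop() → empty — stack <>
step 5: op5 pop() → empty — stack <>
step 6: op6 pop() → empty — stack <>
step 7: op7 pop() → empty — stack <>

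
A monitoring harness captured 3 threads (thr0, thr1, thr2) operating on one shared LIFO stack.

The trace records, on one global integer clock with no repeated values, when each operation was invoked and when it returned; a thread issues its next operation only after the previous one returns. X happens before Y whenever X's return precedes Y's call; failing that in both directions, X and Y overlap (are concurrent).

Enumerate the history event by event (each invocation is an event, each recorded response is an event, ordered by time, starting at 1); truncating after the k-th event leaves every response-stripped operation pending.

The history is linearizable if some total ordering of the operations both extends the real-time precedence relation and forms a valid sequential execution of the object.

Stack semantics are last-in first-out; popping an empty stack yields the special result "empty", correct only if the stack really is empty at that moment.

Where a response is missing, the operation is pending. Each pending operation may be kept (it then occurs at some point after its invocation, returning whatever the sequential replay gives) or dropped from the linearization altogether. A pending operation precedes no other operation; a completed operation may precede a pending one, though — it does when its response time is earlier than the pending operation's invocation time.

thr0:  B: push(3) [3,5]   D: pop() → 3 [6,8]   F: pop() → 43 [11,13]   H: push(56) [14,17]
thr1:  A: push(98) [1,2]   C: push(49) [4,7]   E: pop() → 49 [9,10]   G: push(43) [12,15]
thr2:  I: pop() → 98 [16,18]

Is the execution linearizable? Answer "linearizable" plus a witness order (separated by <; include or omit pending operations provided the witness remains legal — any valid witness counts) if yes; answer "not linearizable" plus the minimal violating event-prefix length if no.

linearizable — witness: A < B < D < C < E < G < F < I < H

1. A push(98), leaving stack <98>
2. B push(3), leaving stack <98,3>
3. D pop() → 3, leaving stack <98>
4. C push(49), leaving stack <98,49>
5. E pop() → 49, leaving stack <98>
6. G push(43), leaving stack <98,43>
7. F pop() → 43, leaving stack <98>
8. I pop() → 98, leaving stack <>
9. H push(56), leaving stack <56>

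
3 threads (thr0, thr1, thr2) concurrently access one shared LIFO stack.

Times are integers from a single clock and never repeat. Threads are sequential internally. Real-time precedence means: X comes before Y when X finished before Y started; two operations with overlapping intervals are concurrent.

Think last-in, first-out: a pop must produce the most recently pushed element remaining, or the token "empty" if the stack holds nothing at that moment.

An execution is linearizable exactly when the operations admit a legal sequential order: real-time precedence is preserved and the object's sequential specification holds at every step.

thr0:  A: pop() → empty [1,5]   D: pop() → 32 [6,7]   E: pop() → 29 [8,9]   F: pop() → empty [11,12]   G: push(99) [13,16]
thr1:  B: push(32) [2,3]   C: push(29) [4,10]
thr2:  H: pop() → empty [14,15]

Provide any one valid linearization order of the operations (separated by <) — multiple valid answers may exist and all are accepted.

A < B < D < C < E < F < H < G

1. A pop() → empty, leaving stack <>
2. B push(32), leaving stack <32>
3. D pop() → 32, leaving stack <>
4. C push(29), leaving stack <29>
5. E pop() → 29, leaving stack <>
6. F pop() → empty, leaving stack <>
7. H pop() → empty, leaving stack <>
8. G push(99), leaving stack <99>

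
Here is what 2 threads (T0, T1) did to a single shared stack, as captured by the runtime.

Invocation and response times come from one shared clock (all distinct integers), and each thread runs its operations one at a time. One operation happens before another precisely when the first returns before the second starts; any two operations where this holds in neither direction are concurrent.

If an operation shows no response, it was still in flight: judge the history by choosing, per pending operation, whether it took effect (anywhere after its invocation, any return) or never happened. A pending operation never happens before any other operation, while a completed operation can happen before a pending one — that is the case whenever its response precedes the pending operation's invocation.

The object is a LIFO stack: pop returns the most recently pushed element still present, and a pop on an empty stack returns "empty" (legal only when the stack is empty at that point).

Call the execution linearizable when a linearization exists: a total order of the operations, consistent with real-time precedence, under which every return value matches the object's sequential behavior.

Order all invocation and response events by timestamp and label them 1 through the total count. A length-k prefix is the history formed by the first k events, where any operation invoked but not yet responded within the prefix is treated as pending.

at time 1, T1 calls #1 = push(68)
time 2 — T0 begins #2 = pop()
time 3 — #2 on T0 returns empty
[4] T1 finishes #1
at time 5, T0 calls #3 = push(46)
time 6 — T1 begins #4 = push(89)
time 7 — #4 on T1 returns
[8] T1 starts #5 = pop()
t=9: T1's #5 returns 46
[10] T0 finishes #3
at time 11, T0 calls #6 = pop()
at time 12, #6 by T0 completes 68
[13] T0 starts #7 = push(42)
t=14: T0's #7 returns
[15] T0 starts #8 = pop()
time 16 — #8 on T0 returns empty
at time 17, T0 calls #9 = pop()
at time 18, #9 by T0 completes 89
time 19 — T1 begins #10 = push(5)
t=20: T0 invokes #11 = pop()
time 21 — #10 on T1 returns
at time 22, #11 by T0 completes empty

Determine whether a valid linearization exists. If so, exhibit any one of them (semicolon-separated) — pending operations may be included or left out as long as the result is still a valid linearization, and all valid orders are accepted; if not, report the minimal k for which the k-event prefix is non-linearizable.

already the first 12 events (up to #6's response at time 12) admit no linearization; the first 11 still do
6 completed operations, 6 real-time-consistent orders — every stack replay fails
for example #1, #2, #3, #4, #5, #6 fails at step 2: #2 pop() → empty is not legal there
for example #1, #2, #4, #3, #5, #6 fails at step 2: #2 pop() → empty is not legal there

not linearizable — minimal violating prefix: 12 events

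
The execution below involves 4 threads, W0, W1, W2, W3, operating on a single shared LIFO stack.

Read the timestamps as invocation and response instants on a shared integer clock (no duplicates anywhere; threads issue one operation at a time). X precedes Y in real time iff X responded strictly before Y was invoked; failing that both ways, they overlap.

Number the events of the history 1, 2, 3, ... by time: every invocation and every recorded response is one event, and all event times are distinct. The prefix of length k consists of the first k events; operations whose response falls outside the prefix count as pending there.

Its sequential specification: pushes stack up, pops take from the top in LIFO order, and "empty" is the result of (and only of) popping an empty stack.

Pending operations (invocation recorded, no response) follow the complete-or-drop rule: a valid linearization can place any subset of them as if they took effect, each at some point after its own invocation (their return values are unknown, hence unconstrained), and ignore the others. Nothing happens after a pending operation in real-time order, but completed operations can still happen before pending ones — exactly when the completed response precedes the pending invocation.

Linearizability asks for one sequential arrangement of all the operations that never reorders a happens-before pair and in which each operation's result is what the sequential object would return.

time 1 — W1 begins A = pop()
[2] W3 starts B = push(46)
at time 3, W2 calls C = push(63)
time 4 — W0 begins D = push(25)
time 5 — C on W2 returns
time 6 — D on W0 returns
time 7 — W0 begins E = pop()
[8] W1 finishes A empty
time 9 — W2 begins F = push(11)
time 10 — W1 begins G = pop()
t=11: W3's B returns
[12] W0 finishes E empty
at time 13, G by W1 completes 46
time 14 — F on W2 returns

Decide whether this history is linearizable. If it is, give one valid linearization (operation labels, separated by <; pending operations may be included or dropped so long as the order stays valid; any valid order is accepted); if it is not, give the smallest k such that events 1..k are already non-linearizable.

not linearizable — minimal violating prefix: 12 events

already the first 12 events (up to E's response at time 12) admit no linearization; the first 11 still do
every one of the 40 real-time-consistent orders over 5 completed LIFO stack ops fails the sequential spec
every completion of the 2 pending operations (F, G) was checked; none linearizes
take A, B, C, D, E (pending dropped): step 5 already fails, because E pop() → empty cannot occur there
take A, B, D, C, E (pending dropped): step 5 already fails, because E pop() → empty cannot occur there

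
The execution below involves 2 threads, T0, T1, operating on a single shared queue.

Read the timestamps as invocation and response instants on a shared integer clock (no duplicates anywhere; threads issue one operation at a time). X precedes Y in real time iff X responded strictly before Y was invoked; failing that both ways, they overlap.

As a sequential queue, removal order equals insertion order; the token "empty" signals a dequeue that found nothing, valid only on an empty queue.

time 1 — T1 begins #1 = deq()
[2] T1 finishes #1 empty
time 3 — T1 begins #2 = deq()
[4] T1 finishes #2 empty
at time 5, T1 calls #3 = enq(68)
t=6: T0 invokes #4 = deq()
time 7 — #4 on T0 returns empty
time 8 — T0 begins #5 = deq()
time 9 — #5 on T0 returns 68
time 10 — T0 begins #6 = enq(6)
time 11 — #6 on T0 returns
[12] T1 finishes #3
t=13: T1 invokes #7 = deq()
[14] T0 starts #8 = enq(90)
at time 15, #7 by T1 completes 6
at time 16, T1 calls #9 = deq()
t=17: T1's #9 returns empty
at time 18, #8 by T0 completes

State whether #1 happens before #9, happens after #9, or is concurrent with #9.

#1 spans [1,2], #9 spans [16,17]
resp(#1)=2 < inv(#9)=16

before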